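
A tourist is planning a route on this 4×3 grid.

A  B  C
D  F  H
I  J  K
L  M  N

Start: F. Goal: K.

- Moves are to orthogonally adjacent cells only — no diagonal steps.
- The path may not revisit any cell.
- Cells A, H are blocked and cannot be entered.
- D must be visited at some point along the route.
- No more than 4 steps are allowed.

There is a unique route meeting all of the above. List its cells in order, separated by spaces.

F D I J K

The budget equals the shortest possible length, so every move has to be on a shortest route through the required cells.
Route from F: left 1 to D, down 1 to I, right 2 to K — 4 moves in all.
Check: all required cells visited; 4 ≤ 4 moves.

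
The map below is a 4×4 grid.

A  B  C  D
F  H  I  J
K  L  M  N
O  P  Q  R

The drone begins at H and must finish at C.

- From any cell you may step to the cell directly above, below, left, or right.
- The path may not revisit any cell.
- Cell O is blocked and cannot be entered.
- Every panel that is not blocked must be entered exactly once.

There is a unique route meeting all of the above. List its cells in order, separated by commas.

Need to visit all 15 open cells exactly once, starting at H and ending at C.
Cell A has only two open neighbours (F and B), so the path must pass straight through it: one of those is the cell it's entered from and the other is where it exits.
Route from H: up 1 to B, left 1 to A, down 2 to K, right 1 to L, down 1 to P, right 2 to R, up 1 to N, left 1 to M, up 1 to I, right 1 to J, up 1 to D, left 1 to C — 14 moves in all.
Check: all 15 open cells covered.

H, B, A, F, K, L, P, Q, R, N, M, I, J, D, C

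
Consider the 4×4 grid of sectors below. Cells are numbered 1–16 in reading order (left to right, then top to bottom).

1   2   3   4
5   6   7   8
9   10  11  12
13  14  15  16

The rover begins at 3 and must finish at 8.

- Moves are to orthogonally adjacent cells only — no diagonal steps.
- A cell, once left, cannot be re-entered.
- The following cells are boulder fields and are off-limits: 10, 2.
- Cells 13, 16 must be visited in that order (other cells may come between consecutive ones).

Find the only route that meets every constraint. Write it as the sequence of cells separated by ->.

The waypoints must appear in the order 13, 16, with no cell reused.
Route from 3: down 1 to 7, left 2 to 5, down 2 to 13, right 3 to 16, up 2 to 8 — 10 moves in all.
Check: order respected (13 at step 5, 16 at step 8).

3 -> 7 -> 6 -> 5 -> 9 -> 13 -> 14 -> 15 -> 16 -> 12 -> 8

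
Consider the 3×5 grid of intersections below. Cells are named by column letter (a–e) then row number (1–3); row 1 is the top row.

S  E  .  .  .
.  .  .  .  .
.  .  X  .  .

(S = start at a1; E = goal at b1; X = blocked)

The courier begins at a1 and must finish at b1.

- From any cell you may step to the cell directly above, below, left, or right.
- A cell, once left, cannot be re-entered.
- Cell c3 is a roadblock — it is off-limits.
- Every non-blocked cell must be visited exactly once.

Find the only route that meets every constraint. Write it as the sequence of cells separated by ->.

Need to visit all 14 open cells exactly once, starting at a1 and ending at b1.
Route from a1: down 2 to a3, right 1 to b3, up 1 to b2, right 2 to d2, down 1 to d3, right 1 to e3, up 2 to e1, left 3 to b1 — 13 moves in all.
Check: all 14 open cells covered.

a1 -> a2 -> a3 -> b3 -> b2 -> c2 -> d2 -> d3 -> e3 -> e2 -> e1 -> d1 -> c1 -> b1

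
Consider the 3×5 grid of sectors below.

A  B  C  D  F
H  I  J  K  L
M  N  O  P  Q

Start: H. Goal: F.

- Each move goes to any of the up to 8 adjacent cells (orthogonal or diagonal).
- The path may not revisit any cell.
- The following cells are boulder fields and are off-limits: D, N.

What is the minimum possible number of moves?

With diagonal moves allowed, the Chebyshev distance max(|Δrow|,|Δcol|) from H to F is 4, so at least 4 moves are needed.
A route of 4 moves achieves this: H → B → C → K → F.
Since 4 matches the lower bound, it is optimal.

4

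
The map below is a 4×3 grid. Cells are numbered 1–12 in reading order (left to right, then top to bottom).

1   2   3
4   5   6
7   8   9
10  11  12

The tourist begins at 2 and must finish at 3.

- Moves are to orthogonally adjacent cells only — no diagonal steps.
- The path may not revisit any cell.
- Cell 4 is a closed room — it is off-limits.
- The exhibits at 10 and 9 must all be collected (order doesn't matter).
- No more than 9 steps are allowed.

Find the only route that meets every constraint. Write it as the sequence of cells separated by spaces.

2 5 8 7 10 11 12 9 6 3

Any route must reach 10 and 9 and still end at 3 within 9 moves, so the order of the required stops is forced.
Route from 2: down 2 to 8, left 1 to 7, down 1 to 10, right 2 to 12, up 3 to 3 — 9 moves in all.
Check: all required cells visited; 9 ≤ 9 moves.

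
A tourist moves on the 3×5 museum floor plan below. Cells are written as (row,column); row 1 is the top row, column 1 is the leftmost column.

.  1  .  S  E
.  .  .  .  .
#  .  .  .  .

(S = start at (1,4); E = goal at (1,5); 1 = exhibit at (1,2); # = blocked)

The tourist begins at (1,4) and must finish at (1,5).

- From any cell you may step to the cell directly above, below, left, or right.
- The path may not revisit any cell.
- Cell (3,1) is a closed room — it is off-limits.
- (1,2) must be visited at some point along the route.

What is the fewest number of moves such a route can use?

7

Any route passes through (1,2) somewhere between (1,4) and (1,5). Summing Manhattan distances along the two legs ((1,4) → (1,2) → (1,5)) gives a lower bound of 2 + 3 = 5 moves.
The shortest route satisfying every rule uses 7 moves: (1,4) → (1,3) → (1,2) → (2,2) → (2,3) → (2,4) → (2,5) → (1,5).
The no-revisit rule (legs can't share cells) pushes the minimum above the 5-move bound; an exhaustive check rules out every length from 5 to 6, leaving 7 as the minimum.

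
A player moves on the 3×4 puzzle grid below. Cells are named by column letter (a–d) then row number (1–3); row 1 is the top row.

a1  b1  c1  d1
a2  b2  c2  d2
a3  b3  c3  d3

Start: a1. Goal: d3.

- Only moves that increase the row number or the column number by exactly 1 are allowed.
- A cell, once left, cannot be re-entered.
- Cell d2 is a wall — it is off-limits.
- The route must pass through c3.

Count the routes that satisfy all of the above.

A right/down-only route from a1 to d3 makes exactly 2 down-moves and 3 right-moves in some order.
With no other constraints that would be C(5,2) = 10 routes.
Split at c3 and multiply the segment counts (each segment already excludes blocked cells): a1→c3: 6; c3→d3: 1; product = 6.
That gives 6 routes.

6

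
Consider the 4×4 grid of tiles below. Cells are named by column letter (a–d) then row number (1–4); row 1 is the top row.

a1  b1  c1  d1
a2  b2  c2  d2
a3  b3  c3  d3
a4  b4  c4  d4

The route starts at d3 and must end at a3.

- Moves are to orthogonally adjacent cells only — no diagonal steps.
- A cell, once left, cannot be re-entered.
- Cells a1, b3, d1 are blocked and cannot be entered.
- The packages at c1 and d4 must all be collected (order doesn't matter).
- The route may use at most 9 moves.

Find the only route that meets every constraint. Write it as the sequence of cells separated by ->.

The 9-move cap with required stops at c1, d4 leaves no slack for detours.
Route from d3: down 1 to d4, left 1 to c4, up 3 to c1, left 1 to b1, down 1 to b2, left 1 to a2, down 1 to a3 — 9 moves in all.
Check: all required cells visited; 9 ≤ 9 moves.

d3 -> d4 -> c4 -> c3 -> c2 -> c1 -> b1 -> b2 -> a2 -> a3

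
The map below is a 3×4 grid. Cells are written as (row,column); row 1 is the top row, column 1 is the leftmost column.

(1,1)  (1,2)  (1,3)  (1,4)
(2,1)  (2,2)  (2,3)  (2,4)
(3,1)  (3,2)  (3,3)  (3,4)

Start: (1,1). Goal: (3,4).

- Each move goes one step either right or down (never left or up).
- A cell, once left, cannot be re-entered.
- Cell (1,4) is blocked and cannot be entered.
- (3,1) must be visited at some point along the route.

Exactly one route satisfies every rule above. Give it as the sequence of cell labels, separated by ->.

Moves only go right or down, so the column and row indices never decrease.
Route from (1,1): 2× down (reaching (3,1)), 3× right (reaching (3,4)) — 5 moves in all.
Check: all required cells visited.

(1,1) -> (2,1) -> (3,1) -> (3,2) -> (3,3) -> (3,4)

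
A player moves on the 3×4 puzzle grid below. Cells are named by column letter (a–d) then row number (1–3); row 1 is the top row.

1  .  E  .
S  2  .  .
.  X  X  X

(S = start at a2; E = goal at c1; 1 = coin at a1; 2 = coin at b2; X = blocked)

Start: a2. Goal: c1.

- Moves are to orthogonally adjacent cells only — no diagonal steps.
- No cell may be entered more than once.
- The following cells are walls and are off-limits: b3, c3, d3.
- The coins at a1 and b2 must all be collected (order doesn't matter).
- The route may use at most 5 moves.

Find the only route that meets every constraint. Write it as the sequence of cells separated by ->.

The 5-move cap with required stops at a1, b2 leaves no slack for detours.
Route from a2: up 1 to a1, right 1 to b1, down 1 to b2, right 1 to c2, up 1 to c1 — 5 moves in all.
Check: all required cells visited; 5 ≤ 5 moves.

a2 -> a1 -> b1 -> b2 -> c2 -> c1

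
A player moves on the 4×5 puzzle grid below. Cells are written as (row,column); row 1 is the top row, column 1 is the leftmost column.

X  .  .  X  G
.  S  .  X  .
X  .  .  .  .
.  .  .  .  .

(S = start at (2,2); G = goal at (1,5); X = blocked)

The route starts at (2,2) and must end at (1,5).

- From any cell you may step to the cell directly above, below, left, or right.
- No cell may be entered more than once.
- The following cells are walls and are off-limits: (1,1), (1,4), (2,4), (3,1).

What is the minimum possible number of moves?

6

The Manhattan distance from (2,2) to (1,5) is |2−1| + |2−5| = 4, so at least 4 moves are needed.
That bound ignores the blocked cells. Measuring each leg by the fewest moves that actually steer around them ((2,2)→(1,5): 6) raises the lower bound to 6.
A route of 6 moves exists: (2,2) → (3,2) → (3,3) → (3,4) → (3,5) → (2,5) → (1,5).
Since 6 matches that lower bound, it is optimal.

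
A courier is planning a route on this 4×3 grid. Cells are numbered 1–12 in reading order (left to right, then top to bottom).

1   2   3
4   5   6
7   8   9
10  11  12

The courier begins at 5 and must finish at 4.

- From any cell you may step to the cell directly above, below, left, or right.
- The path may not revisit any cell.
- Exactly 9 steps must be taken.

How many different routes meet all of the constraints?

Need simple routes of exactly 9 moves from 5 to 4 (Manhattan distance 1, so 4 moves are spent on a detour and 4 undoing it).
Enumerating: 5 2 3 6 9 12 11 8 7 4 | 5 2 3 6 9 12 11 10 7 4 | 5 2 3 6 9 8 11 10 7 4 | 5 8 11 12 9 6 3 2 1 4.
That gives 4 routes.

4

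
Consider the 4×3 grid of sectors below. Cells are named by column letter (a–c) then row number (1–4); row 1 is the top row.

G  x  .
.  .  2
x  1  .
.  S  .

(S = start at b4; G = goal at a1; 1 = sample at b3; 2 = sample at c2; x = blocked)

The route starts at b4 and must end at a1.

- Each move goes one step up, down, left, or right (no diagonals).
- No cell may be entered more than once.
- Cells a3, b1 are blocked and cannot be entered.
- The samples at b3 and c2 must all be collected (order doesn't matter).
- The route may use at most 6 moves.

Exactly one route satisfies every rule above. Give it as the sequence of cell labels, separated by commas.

b4, b3, c3, c2, b2, a2, a1

The budget equals the shortest possible length, so every move has to be on a shortest route through the required cells.
Route from b4: up to b3, right to c3, up to c2, 2× left (reaching a2), up to a1 — 6 moves in all.
Check: all required cells visited; 6 ≤ 6 moves.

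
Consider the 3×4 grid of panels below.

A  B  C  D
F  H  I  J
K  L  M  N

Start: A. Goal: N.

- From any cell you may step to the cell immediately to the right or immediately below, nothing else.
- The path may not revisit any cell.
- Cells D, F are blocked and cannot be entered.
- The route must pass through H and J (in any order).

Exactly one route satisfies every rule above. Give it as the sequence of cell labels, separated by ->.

Moves only go right or down, so the column and row indices never decrease.
Route from A: right to B, down to H, 2× right (reaching J), down to N — 5 moves in all.
Check: all required cells visited.

A -> B -> H -> I -> J -> N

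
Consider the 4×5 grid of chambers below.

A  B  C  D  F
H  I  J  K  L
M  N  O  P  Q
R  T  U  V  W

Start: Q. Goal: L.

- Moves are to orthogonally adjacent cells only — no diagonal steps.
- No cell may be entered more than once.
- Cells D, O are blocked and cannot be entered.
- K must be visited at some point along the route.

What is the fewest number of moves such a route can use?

3

Any route passes through K somewhere between Q and L. Summing Manhattan distances along the two legs (Q → K → L) gives a lower bound of 2 + 1 = 3 moves.
A route of 3 moves achieves this: Q → P → K → L.
Since 3 matches the lower bound, it is optimal.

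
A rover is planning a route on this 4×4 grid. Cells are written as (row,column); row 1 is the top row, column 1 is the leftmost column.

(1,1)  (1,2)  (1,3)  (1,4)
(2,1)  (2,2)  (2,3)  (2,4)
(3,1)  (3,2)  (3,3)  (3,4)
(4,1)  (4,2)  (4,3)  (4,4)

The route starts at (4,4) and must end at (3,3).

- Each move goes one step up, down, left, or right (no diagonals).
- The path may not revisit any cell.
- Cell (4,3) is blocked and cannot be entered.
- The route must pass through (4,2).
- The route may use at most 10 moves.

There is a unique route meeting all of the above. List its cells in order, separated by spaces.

The 10-move cap with required stops at (4,2) leaves no slack for detours.
Route from (4,4): up 2 to (2,4), left 3 to (2,1), down 2 to (4,1), right 1 to (4,2), up 1 to (3,2), right 1 to (3,3) — 10 moves in all.
Check: all required cells visited; 10 ≤ 10 moves.

(4,4) (3,4) (2,4) (2,3) (2,2) (2,1) (3,1) (4,1) (4,2) (3,2) (3,3)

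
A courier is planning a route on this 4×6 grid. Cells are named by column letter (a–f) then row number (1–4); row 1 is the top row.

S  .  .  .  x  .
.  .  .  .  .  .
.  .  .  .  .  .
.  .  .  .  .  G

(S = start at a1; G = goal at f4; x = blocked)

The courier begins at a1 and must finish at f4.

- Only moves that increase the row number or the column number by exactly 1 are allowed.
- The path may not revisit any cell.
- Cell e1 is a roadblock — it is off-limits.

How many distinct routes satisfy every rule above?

A right/down-only route from a1 to f4 makes exactly 3 down-moves and 5 right-moves in some order.
With no other constraints that would be C(8,3) = 56 routes.
Subtract routes through each blocked cell (inclusion–exclusion for overlaps): − through e1: 4 → 52.
That gives 52 routes.

52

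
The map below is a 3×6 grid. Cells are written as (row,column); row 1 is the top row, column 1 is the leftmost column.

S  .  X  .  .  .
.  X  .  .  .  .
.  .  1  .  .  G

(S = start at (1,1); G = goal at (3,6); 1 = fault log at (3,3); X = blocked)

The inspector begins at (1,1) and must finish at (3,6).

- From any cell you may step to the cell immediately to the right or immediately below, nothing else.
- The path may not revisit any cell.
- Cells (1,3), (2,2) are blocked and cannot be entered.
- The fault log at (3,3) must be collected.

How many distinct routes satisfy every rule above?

A right/down-only route from (1,1) to (3,6) makes exactly 2 down-moves and 5 right-moves in some order.
With no other constraints that would be C(7,2) = 21 routes.
Split at (3,3) and multiply the segment counts (each segment already excludes blocked cells): (1,1)→(3,3): 1; (3,3)→(3,6): 1; product = 1.
That gives 1 route.

1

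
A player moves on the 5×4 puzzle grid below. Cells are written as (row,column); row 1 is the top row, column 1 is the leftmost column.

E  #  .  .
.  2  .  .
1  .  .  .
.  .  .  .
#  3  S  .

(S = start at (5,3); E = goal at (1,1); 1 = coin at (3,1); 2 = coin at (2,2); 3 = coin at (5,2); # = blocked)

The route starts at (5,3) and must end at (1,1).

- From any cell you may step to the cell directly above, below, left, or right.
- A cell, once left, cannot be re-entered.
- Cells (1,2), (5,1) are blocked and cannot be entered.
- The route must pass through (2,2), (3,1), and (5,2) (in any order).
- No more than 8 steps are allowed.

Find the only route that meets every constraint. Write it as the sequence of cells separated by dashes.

Any route must reach (2,2), (3,1), and (5,2) and still end at (1,1) within 8 moves, so the order of the required stops is forced.
Route from (5,3): left to (5,2), up to (4,2), left to (4,1), up to (3,1), right to (3,2), up to (2,2), left to (2,1), up to (1,1) — 8 moves in all.
Check: all required cells visited; 8 ≤ 8 moves.

(5,3) - (5,2) - (4,2) - (4,1) - (3,1) - (3,2) - (2,2) - (2,1) - (1,1)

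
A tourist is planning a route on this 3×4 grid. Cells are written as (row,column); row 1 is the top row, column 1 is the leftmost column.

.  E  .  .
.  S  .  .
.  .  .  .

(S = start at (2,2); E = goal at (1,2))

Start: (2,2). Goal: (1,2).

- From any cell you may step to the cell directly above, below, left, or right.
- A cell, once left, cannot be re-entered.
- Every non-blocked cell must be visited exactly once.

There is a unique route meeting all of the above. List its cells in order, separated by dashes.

Need to visit all 12 open cells exactly once, starting at (2,2) and ending at (1,2).
Cell (3,1) has only two open neighbours ((2,1) and (3,2)), so the path must pass straight through it: one of those is the cell it's entered from and the other is where it exits.
Route from (2,2): right 1 to (2,3), up 1 to (1,3), right 1 to (1,4), down 2 to (3,4), left 3 to (3,1), up 2 to (1,1), right 1 to (1,2) — 11 moves in all.
Check: all 12 open cells covered.

(2,2) - (2,3) - (1,3) - (1,4) - (2,4) - (3,4) - (3,3) - (3,2) - (3,1) - (2,1) - (1,1) - (1,2)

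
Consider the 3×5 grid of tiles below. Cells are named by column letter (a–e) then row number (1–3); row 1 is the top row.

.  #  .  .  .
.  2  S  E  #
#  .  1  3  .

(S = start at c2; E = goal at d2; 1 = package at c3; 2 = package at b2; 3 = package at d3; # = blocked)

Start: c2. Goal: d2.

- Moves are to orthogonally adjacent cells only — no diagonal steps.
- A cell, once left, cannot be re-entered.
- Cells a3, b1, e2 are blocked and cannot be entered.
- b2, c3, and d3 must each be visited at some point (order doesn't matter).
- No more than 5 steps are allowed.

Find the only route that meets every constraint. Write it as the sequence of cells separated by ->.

c2 -> b2 -> b3 -> c3 -> d3 -> d2

Any route must reach b2, c3, and d3 and still end at d2 within 5 moves, so the order of the required stops is forced.
Route from c2: left 1 to b2, down 1 to b3, right 2 to d3, up 1 to d2 — 5 moves in all.
Check: all required cells visited; 5 ≤ 5 moves.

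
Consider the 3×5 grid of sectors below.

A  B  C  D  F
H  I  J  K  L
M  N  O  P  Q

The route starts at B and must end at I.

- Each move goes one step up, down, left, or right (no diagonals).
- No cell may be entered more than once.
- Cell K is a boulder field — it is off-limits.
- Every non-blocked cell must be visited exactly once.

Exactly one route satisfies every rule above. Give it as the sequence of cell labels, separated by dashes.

B - A - H - M - N - O - P - Q - L - F - D - C - J - I

Need to visit all 14 open cells exactly once, starting at B and ending at I.
Cell Q has only two open neighbours (L and P), so the path must pass straight through it: one of those is the cell it's entered from and the other is where it exits.
Route from B: left to A, 2× down (reaching M), 4× right (reaching Q), 2× up (reaching F), 2× left (reaching C), down to J, left to I — 13 moves in all.
Check: all 14 open cells covered.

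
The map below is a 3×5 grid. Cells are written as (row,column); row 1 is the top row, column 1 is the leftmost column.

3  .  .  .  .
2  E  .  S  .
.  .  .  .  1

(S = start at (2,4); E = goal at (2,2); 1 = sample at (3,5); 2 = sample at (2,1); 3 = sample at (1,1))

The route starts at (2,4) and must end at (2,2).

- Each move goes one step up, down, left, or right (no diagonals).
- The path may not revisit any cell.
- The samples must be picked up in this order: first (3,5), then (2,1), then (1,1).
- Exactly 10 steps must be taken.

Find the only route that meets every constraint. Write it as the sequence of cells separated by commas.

The waypoints must appear in the order (3,5), (2,1), (1,1), with no cell reused.
Route from (2,4): right to (2,5), down to (3,5), 4× left (reaching (3,1)), 2× up (reaching (1,1)), right to (1,2), down to (2,2) — 10 moves in all.
Check: order respected (1 at step 2, 2 at step 7, 3 at step 8); 10 moves as required.

(2,4), (2,5), (3,5), (3,4), (3,3), (3,2), (3,1), (2,1), (1,1), (1,2), (2,2)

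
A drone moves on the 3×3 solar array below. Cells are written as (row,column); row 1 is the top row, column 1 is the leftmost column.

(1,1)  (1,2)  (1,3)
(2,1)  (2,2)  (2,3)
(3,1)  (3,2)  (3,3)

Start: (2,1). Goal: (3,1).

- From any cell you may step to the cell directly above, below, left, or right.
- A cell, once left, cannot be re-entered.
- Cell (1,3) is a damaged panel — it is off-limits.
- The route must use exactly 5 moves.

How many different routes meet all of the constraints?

Need simple routes of exactly 5 moves from (2,1) to (3,1) (Manhattan distance 1, so 2 moves are spent on a detour and 2 undoing it).
Enumerating: (2,1) (1,1) (1,2) (2,2) (3,2) (3,1) | (2,1) (2,2) (2,3) (3,3) (3,2) (3,1).
That gives 2 routes.

2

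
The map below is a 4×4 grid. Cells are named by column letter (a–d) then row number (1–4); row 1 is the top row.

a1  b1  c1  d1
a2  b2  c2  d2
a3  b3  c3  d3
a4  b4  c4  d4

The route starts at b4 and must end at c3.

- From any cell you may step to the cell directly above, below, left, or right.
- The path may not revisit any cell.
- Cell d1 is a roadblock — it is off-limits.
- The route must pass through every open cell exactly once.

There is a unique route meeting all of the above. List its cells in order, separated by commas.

Need to visit all 15 open cells exactly once, starting at b4 and ending at c3.
Route from b4: left 1 to a4, up 1 to a3, right 1 to b3, up 1 to b2, left 1 to a2, up 1 to a1, right 2 to c1, down 1 to c2, right 1 to d2, down 2 to d4, left 1 to c4, up 1 to c3 — 14 moves in all.
Check: all 15 open cells covered.

b4, a4, a3, b3, b2, a2, a1, b1, c1, c2, d2, d3, d4, c4, c3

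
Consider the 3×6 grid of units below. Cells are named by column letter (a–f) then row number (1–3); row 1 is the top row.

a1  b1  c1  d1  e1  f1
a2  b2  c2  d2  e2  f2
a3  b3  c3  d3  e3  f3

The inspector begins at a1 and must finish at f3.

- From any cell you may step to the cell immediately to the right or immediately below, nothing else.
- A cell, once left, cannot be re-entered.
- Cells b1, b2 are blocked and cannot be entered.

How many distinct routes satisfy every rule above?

1

A right/down-only route from a1 to f3 makes exactly 2 down-moves and 5 right-moves in some order.
With no other constraints that would be C(7,2) = 21 routes.
Subtract routes through each blocked cell (inclusion–exclusion for overlaps): − through b1: 15 − through b2: 10 + through b1&b2: 5 → 1.
That gives 1 route.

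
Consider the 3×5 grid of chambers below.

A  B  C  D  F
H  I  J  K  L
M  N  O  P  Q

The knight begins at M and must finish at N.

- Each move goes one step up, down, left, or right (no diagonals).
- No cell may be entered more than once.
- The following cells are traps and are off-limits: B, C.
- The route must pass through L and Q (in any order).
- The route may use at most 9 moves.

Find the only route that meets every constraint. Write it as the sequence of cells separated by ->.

Any route must reach L and Q and still end at N within 9 moves, so the order of the required stops is forced.
Route from M: up 1 to H, right 4 to L, down 1 to Q, left 3 to N — 9 moves in all.
Check: all required cells visited; 9 ≤ 9 moves.

M -> H -> I -> J -> K -> L -> Q -> P -> O -> N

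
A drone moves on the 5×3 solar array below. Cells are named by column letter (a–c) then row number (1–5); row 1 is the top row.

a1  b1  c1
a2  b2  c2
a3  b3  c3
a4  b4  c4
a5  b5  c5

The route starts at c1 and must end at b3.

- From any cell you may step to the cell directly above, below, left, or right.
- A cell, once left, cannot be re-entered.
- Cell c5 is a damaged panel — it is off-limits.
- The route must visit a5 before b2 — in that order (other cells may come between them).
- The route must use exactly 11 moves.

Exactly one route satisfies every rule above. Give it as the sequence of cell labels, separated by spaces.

The waypoints must appear in the order a5, b2, with no cell reused.
Route from c1: down 3 to c4, left 1 to b4, down 1 to b5, left 1 to a5, up 3 to a2, right 1 to b2, down 1 to b3 — 11 moves in all.
Check: order respected (a5 at step 6, b2 at step 10); 11 moves as required.

c1 c2 c3 c4 b4 b5 a5 a4 a3 a2 b2 b3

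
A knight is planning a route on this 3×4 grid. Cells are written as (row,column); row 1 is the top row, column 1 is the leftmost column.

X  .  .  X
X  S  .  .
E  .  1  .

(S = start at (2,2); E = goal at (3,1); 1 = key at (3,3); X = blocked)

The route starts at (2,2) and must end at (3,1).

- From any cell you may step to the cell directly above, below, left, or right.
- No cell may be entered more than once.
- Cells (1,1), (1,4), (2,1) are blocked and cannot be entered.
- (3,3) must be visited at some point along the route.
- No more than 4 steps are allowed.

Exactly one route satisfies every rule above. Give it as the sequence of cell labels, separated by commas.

(2,2), (2,3), (3,3), (3,2), (3,1)

The budget equals the shortest possible length, so every move has to be on a shortest route through the required cells.
Route from (2,2): right to (2,3), down to (3,3), 2× left (reaching (3,1)) — 4 moves in all.
Check: all required cells visited; 4 ≤ 4 moves.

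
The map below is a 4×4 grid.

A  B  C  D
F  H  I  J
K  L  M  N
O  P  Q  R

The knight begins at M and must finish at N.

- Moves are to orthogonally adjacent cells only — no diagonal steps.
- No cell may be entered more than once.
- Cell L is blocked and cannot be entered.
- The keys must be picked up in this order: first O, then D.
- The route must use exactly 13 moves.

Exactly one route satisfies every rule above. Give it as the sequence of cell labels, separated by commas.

The waypoints must appear in the order O, D, with no cell reused.
Route from M: down 1 to Q, left 2 to O, up 3 to A, right 1 to B, down 1 to H, right 1 to I, up 1 to C, right 1 to D, down 2 to N — 13 moves in all.
Check: order respected (O at step 3, D at step 11); 13 moves as required.

M, Q, P, O, K, F, A, B, H, I, C, D, J, N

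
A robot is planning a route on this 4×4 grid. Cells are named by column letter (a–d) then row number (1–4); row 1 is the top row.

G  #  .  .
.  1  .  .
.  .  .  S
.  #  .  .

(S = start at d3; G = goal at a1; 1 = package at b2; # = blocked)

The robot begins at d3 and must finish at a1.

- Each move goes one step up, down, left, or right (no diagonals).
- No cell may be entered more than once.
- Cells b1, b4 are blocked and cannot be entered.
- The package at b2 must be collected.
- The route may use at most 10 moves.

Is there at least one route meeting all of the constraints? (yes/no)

One route that works: d3 → d2 → c2 → b2 → a2 → a1.

yes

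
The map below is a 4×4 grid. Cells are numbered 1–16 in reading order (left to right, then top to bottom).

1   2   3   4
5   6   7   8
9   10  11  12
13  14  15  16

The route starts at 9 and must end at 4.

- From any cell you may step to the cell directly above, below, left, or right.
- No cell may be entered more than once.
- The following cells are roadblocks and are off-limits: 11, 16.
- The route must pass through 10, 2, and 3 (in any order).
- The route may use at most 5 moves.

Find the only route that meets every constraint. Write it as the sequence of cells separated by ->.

The 5-move cap with required stops at 10, 2, 3 leaves no slack for detours.
Route from 9: right 1 to 10, up 2 to 2, right 2 to 4 — 5 moves in all.
Check: all required cells visited; 5 ≤ 5 moves.

9 -> 10 -> 6 -> 2 -> 3 -> 4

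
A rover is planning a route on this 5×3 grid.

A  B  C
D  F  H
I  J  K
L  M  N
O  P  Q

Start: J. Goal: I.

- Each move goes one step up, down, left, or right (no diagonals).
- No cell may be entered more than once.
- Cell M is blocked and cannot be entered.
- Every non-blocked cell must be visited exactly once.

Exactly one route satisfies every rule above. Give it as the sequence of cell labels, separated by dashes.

J - F - D - A - B - C - H - K - N - Q - P - O - L - I

Need to visit all 14 open cells exactly once, starting at J and ending at I.
Cell N has only two open neighbours (K and Q), so the path must pass straight through it: one of those is the cell it's entered from and the other is where it exits.
Route from J: up 1 to F, left 1 to D, up 1 to A, right 2 to C, down 4 to Q, left 2 to O, up 2 to I — 13 moves in all.
Check: all 14 open cells covered.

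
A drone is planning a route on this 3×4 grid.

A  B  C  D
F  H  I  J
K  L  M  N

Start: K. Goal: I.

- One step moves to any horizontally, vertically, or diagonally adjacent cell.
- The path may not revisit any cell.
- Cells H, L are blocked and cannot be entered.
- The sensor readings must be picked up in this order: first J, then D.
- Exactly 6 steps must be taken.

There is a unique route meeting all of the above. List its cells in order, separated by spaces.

K F B C J D I

The waypoints must appear in the order J, D, with no cell reused.
Route from K: up 1 to F, up-right 1 to B, right 1 to C, down-right 1 to J, up 1 to D, down-left 1 to I — 6 moves in all.
Check: order respected (J at step 4, D at step 5); 6 moves as required.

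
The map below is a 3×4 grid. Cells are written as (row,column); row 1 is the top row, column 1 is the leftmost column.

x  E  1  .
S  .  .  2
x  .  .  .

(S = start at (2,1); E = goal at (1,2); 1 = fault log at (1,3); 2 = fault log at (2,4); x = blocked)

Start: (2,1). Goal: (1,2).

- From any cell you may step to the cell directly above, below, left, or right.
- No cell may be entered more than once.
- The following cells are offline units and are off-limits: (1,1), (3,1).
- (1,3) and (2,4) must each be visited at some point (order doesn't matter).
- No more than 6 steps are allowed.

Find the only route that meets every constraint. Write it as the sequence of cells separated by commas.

The 6-move cap with required stops at (1,3), (2,4) leaves no slack for detours.
Route from (2,1): 3× right (reaching (2,4)), up to (1,4), 2× left (reaching (1,2)) — 6 moves in all.
Check: all required cells visited; 6 ≤ 6 moves.

(2,1), (2,2), (2,3), (2,4), (1,4), (1,3), (1,2)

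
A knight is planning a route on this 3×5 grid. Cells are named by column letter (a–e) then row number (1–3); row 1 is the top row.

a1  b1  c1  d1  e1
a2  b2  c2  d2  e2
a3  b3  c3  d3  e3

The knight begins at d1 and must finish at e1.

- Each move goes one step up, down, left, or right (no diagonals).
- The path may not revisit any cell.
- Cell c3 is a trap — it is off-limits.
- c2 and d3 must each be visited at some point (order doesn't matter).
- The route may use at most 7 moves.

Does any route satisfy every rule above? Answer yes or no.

yes

One route that works: d1 → c1 → c2 → d2 → d3 → e3 → e2 → e1.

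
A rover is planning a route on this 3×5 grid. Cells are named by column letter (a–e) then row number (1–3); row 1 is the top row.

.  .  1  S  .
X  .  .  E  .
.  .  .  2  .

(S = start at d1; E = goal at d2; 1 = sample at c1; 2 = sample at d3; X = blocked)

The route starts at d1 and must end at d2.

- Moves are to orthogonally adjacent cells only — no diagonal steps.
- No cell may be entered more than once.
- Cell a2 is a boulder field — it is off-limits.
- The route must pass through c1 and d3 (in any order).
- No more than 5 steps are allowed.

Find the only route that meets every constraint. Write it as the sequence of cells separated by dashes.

d1 - c1 - c2 - c3 - d3 - d2

Any route must reach c1 and d3 and still end at d2 within 5 moves, so the order of the required stops is forced.
Route from d1: left 1 to c1, down 2 to c3, right 1 to d3, up 1 to d2 — 5 moves in all.
Check: all required cells visited; 5 ≤ 5 moves.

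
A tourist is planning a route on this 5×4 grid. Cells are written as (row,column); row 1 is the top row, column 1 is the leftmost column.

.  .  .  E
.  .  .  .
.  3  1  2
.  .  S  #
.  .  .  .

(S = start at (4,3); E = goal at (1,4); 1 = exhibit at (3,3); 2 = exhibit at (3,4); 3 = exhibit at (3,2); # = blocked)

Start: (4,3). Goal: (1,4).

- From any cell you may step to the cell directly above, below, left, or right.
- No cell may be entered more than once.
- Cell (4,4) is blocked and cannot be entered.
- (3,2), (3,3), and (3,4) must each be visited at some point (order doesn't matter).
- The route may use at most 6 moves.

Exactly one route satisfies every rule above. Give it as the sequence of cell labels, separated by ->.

(4,3) -> (4,2) -> (3,2) -> (3,3) -> (3,4) -> (2,4) -> (1,4)

The 6-move cap with required stops at (3,2), (3,3), (3,4) leaves no slack for detours.
Route from (4,3): left 1 to (4,2), up 1 to (3,2), right 2 to (3,4), up 2 to (1,4) — 6 moves in all.
Check: all required cells visited; 6 ≤ 6 moves.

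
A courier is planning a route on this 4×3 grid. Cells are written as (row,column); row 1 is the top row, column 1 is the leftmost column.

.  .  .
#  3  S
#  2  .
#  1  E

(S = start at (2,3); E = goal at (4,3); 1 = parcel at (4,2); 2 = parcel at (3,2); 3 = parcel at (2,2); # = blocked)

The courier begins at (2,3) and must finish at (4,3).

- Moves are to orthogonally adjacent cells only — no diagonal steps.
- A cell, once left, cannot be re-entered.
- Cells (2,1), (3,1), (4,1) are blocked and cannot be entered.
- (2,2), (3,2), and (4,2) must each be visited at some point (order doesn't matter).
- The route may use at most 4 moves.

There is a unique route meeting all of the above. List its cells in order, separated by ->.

(2,3) -> (2,2) -> (3,2) -> (4,2) -> (4,3)

Any route must reach (2,2), (3,2), and (4,2) and still end at (4,3) within 4 moves, so the order of the required stops is forced.
Route from (2,3): left to (2,2), 2× down (reaching (4,2)), right to (4,3) — 4 moves in all.
Check: all required cells visited; 4 ≤ 4 moves.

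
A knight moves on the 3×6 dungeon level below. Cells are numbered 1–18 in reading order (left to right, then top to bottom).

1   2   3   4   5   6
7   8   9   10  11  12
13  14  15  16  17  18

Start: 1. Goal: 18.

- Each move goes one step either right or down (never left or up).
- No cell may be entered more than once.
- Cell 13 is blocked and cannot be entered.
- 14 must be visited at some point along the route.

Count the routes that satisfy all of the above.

2

A right/down-only route from 1 to 18 makes exactly 2 down-moves and 5 right-moves in some order.
With no other constraints that would be C(7,2) = 21 routes.
Split at 14 and multiply the segment counts (each segment already excludes blocked cells): 1→14: 2; 14→18: 1; product = 2.
That gives 2 routes.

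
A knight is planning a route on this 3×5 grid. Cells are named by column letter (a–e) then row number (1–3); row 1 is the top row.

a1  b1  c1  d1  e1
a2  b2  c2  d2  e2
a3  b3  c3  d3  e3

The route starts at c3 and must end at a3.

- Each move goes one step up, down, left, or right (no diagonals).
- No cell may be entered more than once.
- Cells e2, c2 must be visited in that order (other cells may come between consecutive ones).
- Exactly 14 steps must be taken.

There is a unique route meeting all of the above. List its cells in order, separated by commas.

c3, d3, e3, e2, e1, d1, d2, c2, c1, b1, a1, a2, b2, b3, a3

The waypoints must appear in the order e2, c2, with no cell reused.
Route from c3: 2× right (reaching e3), 2× up (reaching e1), left to d1, down to d2, left to c2, up to c1, 2× left (reaching a1), down to a2, right to b2, down to b3, left to a3 — 14 moves in all.
Check: order respected (e2 at step 3, c2 at step 7); 14 moves as required.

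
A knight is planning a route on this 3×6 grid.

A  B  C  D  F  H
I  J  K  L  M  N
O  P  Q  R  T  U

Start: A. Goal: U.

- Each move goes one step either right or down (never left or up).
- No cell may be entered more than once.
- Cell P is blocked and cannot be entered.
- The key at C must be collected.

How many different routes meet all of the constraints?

A right/down-only route from A to U makes exactly 2 down-moves and 5 right-moves in some order.
With no other constraints that would be C(7,2) = 21 routes.
Split at C and multiply the segment counts (each segment already excludes blocked cells): A→C: 1; C→U: 10; product = 10.
That gives 10 routes.

10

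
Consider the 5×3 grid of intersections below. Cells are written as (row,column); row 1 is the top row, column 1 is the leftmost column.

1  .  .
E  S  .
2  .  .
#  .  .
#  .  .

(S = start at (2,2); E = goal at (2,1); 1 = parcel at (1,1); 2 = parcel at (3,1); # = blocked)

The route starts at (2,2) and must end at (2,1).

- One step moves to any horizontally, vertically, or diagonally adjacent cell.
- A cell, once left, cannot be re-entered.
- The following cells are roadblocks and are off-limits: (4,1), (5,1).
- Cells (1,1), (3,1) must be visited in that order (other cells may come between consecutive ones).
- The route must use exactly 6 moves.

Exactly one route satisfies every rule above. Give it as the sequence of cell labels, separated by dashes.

(2,2) - (1,1) - (1,2) - (2,3) - (3,2) - (3,1) - (2,1)

The waypoints must appear in the order (1,1), (3,1), with no cell reused.
Route from (2,2): up-left to (1,1), right to (1,2), down-right to (2,3), down-left to (3,2), left to (3,1), up to (2,1) — 6 moves in all.
Check: order respected (1 at step 1, 2 at step 5); 6 moves as required.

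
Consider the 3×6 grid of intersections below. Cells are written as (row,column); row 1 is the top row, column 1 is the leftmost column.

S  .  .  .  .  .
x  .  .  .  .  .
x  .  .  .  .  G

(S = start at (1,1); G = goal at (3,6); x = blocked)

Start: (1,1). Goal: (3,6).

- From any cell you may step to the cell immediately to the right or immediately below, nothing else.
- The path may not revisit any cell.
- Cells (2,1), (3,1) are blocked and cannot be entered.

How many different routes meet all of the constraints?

15

A right/down-only route from (1,1) to (3,6) makes exactly 2 down-moves and 5 right-moves in some order.
With no other constraints that would be C(7,2) = 21 routes.
Subtract routes through each blocked cell (inclusion–exclusion for overlaps): − through (2,1): 6 − through (3,1): 1 + through (2,1)&(3,1): 1 → 15.
That gives 15 routes.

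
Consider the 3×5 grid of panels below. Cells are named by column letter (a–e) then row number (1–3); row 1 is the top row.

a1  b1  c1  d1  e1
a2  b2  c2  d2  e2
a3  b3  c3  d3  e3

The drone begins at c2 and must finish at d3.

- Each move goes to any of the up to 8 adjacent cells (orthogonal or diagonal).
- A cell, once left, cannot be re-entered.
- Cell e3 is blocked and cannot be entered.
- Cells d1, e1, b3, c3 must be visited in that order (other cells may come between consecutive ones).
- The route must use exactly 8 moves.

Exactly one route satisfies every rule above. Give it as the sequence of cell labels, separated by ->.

c2 -> d1 -> e1 -> d2 -> c1 -> b2 -> b3 -> c3 -> d3

The waypoints must appear in the order d1, e1, b3, c3, with no cell reused.
Route from c2: up-right to d1, right to e1, down-left to d2, up-left to c1, down-left to b2, down to b3, 2× right (reaching d3) — 8 moves in all.
Check: order respected (d1 at step 1, e1 at step 2, b3 at step 6, c3 at step 7); 8 moves as required.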